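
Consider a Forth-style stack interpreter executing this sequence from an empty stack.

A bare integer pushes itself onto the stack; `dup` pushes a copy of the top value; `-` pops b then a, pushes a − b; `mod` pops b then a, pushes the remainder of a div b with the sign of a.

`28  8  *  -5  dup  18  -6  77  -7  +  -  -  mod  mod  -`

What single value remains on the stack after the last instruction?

28  → 28
8   → 28 8
*   → 224
-5  → 224 -5
dup → 224 -5 -5
18  → 224 -5 -5 18
-6  → 224 -5 -5 18 -6
77  → 224 -5 -5 18 -6 77
-7  → 224 -5 -5 18 -6 77 -7
+   → 224 -5 -5 18 -6 70
-   → 224 -5 -5 18 -76
-   → 224 -5 -5 94
mod → 224 -5 -5
mod → 224 0
-   → 224

224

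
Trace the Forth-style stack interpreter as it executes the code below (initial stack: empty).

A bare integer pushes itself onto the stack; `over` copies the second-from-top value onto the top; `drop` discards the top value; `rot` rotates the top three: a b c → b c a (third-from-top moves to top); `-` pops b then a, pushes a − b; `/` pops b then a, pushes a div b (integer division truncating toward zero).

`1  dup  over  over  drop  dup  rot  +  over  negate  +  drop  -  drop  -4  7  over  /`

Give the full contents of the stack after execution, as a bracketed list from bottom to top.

1      → 1
dup    → 1 1
over   → 1 1 1
over   → 1 1 1 1
drop   → 1 1 1
dup    → 1 1 1 1
rot    → 1 1 1 1
+      → 1 1 2
over   → 1 1 2 1
negate → 1 1 2 -1
+      → 1 1 1
drop   → 1 1
-      → 0
drop   → (empty)
-4     → -4
7      → -4 7
over   → -4 7 -4
/      → -4 -1

[-4, -1]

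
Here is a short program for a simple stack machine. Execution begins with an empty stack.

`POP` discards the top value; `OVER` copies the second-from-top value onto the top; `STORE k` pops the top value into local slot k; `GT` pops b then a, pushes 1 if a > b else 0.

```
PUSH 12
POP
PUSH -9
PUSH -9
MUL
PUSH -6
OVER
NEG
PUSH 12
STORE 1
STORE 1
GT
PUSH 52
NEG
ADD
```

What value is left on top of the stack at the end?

PUSH 12 : 12
POP     : (empty)
PUSH -9 : -9
PUSH -9 : -9 -9
MUL     : 81
PUSH -6 : 81 -6
OVER    : 81 -6 81
NEG     : 81 -6 -81
PUSH 12 : 81 -6 -81 12
STORE 1 : 81 -6 -81
STORE 1 : 81 -6
GT      : 1
PUSH 52 : 1 52
NEG     : 1 -52
ADD     : -51

-51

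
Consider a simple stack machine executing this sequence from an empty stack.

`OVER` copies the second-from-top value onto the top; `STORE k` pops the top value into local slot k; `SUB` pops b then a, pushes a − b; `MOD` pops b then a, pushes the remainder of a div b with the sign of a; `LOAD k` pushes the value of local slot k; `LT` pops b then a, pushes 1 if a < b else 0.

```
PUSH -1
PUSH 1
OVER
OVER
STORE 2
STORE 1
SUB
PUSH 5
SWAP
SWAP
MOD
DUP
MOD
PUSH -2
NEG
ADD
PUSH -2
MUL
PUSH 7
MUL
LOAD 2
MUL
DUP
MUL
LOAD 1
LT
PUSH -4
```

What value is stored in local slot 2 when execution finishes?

PUSH -1 : [-1]
PUSH 1  : [-1, 1]
OVER    : [-1, 1, -1]
OVER    : [-1, 1, -1, 1]
STORE 2 : [-1, 1, -1]
STORE 1 : [-1, 1]
SUB     : [-2]
PUSH 5  : [-2, 5]
SWAP    : [5, -2]
SWAP    : [-2, 5]
MOD     : [-2]
DUP     : [-2, -2]
MOD     : [0]
PUSH -2 : [0, -2]
NEG     : [0, 2]
ADD     : [2]
PUSH -2 : [2, -2]
MUL     : [-4]
PUSH 7  : [-4, 7]
MUL     : [-28]
LOAD 2  : [-28, 1]
MUL     : [-28]
DUP     : [-28, -28]
MUL     : [784]
LOAD 1  : [784, -1]
LT      : [0]
PUSH -4 : [0, -4]

1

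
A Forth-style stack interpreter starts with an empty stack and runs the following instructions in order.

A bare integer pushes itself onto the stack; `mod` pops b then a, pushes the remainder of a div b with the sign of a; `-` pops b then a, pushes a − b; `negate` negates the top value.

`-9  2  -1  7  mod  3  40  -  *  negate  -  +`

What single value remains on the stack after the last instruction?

30

-9      -9
2       -9 2
-1      -9 2 -1
7       -9 2 -1 7
mod     -9 2 -1
3       -9 2 -1 3
40      -9 2 -1 3 40
-       -9 2 -1 -37
*       -9 2 37
negate  -9 2 -37
-       -9 39
+       30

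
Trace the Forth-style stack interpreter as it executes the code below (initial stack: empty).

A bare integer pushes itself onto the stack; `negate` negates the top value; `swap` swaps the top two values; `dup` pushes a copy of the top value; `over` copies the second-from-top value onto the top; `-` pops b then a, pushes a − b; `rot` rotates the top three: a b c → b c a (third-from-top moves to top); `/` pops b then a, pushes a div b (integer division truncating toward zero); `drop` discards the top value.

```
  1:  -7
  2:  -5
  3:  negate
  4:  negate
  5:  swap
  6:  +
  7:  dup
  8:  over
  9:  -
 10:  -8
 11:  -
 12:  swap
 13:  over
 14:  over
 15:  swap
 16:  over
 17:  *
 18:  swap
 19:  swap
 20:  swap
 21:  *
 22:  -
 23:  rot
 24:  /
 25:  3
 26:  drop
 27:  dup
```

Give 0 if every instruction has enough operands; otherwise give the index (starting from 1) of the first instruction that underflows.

23

-7      -7
-5      -7 -5
negate  -7 5
negate  -7 -5
swap    -5 -7
+       -12
dup     -12 -12
over    -12 -12 -12
-       -12 0
-8      -12 0 -8
-       -12 8
swap    8 -12
over    8 -12 8
over    8 -12 8 -12
swap    8 -12 -12 8
over    8 -12 -12 8 -12
*       8 -12 -12 -96
swap    8 -12 -96 -12
swap    8 -12 -12 -96
swap    8 -12 -96 -12
*       8 -12 1152
-       8 -1164
rot  — needs 3 operands, stack has 2 → underflow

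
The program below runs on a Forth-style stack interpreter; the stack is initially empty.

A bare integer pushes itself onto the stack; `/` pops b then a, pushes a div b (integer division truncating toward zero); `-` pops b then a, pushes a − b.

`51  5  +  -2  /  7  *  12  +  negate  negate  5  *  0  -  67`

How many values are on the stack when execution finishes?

51     → 51
5      → 51 5
+      → 56
-2     → 56 -2
/      → -28
7      → -28 7
*      → -196
12     → -196 12
+      → -184
negate → 184
negate → -184
5      → -184 5
*      → -920
0      → -920 0
-      → -920
67     → -920 67

2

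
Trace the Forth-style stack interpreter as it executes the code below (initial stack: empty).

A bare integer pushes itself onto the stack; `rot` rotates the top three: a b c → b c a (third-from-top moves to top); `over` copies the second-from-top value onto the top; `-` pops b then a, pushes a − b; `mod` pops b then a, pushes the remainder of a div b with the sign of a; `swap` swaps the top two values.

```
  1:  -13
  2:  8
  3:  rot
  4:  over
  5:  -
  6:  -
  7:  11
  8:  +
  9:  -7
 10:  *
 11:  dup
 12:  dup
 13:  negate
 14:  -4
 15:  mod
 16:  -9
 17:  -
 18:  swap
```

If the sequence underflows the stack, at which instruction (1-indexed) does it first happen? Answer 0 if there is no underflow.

-13  [-13]
8    [-13, 8]
rot  — needs 3 operands, stack has 2 → underflow

3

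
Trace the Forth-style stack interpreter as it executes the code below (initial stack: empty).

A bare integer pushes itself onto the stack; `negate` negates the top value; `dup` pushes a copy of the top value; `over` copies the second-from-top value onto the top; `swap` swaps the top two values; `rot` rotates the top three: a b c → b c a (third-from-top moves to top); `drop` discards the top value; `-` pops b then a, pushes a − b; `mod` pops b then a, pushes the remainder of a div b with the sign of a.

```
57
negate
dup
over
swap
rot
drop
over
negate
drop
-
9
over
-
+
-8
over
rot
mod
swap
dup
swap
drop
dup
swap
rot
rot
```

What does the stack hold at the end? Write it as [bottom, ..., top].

57     -> 57
negate -> -57
dup    -> -57 -57
over   -> -57 -57 -57
swap   -> -57 -57 -57
rot    -> -57 -57 -57
drop   -> -57 -57
over   -> -57 -57 -57
negate -> -57 -57 57
drop   -> -57 -57
-      -> 0
9      -> 0 9
over   -> 0 9 0
-      -> 0 9
+      -> 9
-8     -> 9 -8
over   -> 9 -8 9
rot    -> -8 9 9
mod    -> -8 0
swap   -> 0 -8
dup    -> 0 -8 -8
swap   -> 0 -8 -8
drop   -> 0 -8
dup    -> 0 -8 -8
swap   -> 0 -8 -8
rot    -> -8 -8 0
rot    -> -8 0 -8

[-8, 0, -8]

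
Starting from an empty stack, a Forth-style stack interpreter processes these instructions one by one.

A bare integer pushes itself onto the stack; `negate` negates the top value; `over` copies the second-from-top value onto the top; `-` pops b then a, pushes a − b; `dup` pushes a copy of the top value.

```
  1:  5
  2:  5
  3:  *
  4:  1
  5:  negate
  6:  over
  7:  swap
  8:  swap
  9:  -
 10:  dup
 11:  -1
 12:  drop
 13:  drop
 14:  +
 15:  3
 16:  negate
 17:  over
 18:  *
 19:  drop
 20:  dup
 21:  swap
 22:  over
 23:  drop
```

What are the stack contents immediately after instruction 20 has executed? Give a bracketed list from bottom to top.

[-1, -1]

5      -> 5
5      -> 5 5
*      -> 25
1      -> 25 1
negate -> 25 -1
over   -> 25 -1 25
swap   -> 25 25 -1
swap   -> 25 -1 25
-      -> 25 -26
dup    -> 25 -26 -26
-1     -> 25 -26 -26 -1
drop   -> 25 -26 -26
drop   -> 25 -26
+      -> -1
3      -> -1 3
negate -> -1 -3
over   -> -1 -3 -1
*      -> -1 3
drop   -> -1
dup    -> -1 -1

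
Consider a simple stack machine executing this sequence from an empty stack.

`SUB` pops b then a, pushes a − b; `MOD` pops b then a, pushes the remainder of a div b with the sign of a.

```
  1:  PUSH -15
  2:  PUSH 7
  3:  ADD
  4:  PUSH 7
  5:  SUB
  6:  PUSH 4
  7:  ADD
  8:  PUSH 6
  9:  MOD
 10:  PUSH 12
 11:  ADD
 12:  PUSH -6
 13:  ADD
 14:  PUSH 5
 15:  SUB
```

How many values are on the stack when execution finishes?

PUSH -15 : -15
PUSH 7   : -15 7
ADD      : -8
PUSH 7   : -8 7
SUB      : -15
PUSH 4   : -15 4
ADD      : -11
PUSH 6   : -11 6
MOD      : -5
PUSH 12  : -5 12
ADD      : 7
PUSH -6  : 7 -6
ADD      : 1
PUSH 5   : 1 5
SUB      : -4

1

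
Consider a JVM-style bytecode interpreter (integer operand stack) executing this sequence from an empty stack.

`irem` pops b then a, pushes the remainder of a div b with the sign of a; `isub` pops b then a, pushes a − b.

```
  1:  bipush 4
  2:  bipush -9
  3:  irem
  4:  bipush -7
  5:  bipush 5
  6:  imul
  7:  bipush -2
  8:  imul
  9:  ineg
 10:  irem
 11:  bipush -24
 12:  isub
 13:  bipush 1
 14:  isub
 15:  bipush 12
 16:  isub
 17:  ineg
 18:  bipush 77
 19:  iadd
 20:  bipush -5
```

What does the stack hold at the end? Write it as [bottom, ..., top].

[62, -5]

bipush 4   → 4
bipush -9  → 4 -9
irem       → 4
bipush -7  → 4 -7
bipush 5   → 4 -7 5
imul       → 4 -35
bipush -2  → 4 -35 -2
imul       → 4 70
ineg       → 4 -70
irem       → 4
bipush -24 → 4 -24
isub       → 28
bipush 1   → 28 1
isub       → 27
bipush 12  → 27 12
isub       → 15
ineg       → -15
bipush 77  → -15 77
iadd       → 62
bipush -5  → 62 -5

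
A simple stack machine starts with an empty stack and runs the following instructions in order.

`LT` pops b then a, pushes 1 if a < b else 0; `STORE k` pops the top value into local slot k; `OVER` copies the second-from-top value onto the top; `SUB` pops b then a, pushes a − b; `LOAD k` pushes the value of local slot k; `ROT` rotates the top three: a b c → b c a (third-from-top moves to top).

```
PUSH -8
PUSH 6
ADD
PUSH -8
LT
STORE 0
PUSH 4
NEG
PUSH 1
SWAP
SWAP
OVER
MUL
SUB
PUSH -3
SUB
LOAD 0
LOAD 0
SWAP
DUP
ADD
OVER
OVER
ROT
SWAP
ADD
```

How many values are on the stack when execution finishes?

PUSH -8 : -8
PUSH 6  : -8 6
ADD     : -2
PUSH -8 : -2 -8
LT      : 0
STORE 0 : (empty)
PUSH 4  : 4
NEG     : -4
PUSH 1  : -4 1
SWAP    : 1 -4
SWAP    : -4 1
OVER    : -4 1 -4
MUL     : -4 -4
SUB     : 0
PUSH -3 : 0 -3
SUB     : 3
LOAD 0  : 3 0
LOAD 0  : 3 0 0
SWAP    : 3 0 0
DUP     : 3 0 0 0
ADD     : 3 0 0
OVER    : 3 0 0 0
OVER    : 3 0 0 0 0
ROT     : 3 0 0 0 0
SWAP    : 3 0 0 0 0
ADD     : 3 0 0 0

4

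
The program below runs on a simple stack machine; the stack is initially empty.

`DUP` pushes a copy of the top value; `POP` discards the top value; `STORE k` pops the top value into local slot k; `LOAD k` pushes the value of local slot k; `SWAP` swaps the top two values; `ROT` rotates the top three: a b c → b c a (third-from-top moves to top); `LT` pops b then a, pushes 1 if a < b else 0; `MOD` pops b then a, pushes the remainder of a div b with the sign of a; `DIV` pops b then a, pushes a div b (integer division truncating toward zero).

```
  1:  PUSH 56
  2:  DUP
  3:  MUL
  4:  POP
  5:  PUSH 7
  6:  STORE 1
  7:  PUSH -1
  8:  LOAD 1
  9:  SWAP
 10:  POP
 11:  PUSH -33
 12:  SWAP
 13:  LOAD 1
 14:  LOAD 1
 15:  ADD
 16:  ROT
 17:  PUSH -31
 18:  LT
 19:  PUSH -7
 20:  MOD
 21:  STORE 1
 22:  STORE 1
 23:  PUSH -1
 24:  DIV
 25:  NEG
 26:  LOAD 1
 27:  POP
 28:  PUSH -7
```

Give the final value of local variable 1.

14

PUSH 56   56
DUP       56 56
MUL       3136
POP       (empty)
PUSH 7    7
STORE 1   (empty)
PUSH -1   -1
LOAD 1    -1 7
SWAP      7 -1
POP       7
PUSH -33  7 -33
SWAP      -33 7
LOAD 1    -33 7 7
LOAD 1    -33 7 7 7
ADD       -33 7 14
ROT       7 14 -33
PUSH -31  7 14 -33 -31
LT        7 14 1
PUSH -7   7 14 1 -7
MOD       7 14 1
STORE 1   7 14
STORE 1   7
PUSH -1   7 -1
DIV       -7
NEG       7
LOAD 1    7 14
POP       7
PUSH -7   7 -7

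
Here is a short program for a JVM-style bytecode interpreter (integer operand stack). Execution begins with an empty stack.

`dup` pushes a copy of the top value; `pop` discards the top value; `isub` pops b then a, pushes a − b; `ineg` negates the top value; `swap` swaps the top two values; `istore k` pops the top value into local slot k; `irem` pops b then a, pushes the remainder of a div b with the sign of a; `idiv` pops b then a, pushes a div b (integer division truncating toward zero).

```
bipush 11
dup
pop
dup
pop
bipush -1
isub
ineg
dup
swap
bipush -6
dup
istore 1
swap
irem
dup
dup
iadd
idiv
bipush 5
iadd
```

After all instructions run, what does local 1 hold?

bipush 11 -> [11]
dup       -> [11, 11]
pop       -> [11]
dup       -> [11, 11]
pop       -> [11]
bipush -1 -> [11, -1]
isub      -> [12]
ineg      -> [-12]
dup       -> [-12, -12]
swap      -> [-12, -12]
bipush -6 -> [-12, -12, -6]
dup       -> [-12, -12, -6, -6]
istore 1  -> [-12, -12, -6]
swap      -> [-12, -6, -12]
irem      -> [-12, -6]
dup       -> [-12, -6, -6]
dup       -> [-12, -6, -6, -6]
iadd      -> [-12, -6, -12]
idiv      -> [-12, 0]
bipush 5  -> [-12, 0, 5]
iadd      -> [-12, 5]

-6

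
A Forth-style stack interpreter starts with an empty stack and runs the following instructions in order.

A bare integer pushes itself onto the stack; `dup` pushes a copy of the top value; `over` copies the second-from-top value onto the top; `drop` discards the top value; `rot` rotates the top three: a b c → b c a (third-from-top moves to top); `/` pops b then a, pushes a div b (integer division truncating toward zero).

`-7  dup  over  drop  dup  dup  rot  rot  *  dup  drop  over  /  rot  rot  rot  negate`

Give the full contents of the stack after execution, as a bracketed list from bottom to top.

[-7, -7, 7]

-7     → [-7]
dup    → [-7, -7]
over   → [-7, -7, -7]
drop   → [-7, -7]
dup    → [-7, -7, -7]
dup    → [-7, -7, -7, -7]
rot    → [-7, -7, -7, -7]
rot    → [-7, -7, -7, -7]
*      → [-7, -7, 49]
dup    → [-7, -7, 49, 49]
drop   → [-7, -7, 49]
over   → [-7, -7, 49, -7]
/      → [-7, -7, -7]
rot    → [-7, -7, -7]
rot    → [-7, -7, -7]
rot    → [-7, -7, -7]
negate → [-7, -7, 7]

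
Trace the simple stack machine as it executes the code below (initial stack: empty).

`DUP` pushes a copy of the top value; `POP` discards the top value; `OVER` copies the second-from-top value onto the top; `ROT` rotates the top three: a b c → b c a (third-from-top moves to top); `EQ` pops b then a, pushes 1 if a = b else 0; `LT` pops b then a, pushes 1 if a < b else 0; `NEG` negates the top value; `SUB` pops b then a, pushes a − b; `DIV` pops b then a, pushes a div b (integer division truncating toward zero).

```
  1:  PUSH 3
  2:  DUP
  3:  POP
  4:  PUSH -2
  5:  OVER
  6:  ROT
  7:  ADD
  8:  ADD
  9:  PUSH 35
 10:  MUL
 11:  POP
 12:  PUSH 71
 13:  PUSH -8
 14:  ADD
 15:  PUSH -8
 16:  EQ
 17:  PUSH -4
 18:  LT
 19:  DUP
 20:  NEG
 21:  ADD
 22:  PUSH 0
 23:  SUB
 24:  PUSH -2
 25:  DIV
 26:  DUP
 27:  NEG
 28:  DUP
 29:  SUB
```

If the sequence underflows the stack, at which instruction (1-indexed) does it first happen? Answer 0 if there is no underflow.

0

PUSH 3  → 3
DUP     → 3 3
POP     → 3
PUSH -2 → 3 -2
OVER    → 3 -2 3
ROT     → -2 3 3
ADD     → -2 6
ADD     → 4
PUSH 35 → 4 35
MUL     → 140
POP     → (empty)
PUSH 71 → 71
PUSH -8 → 71 -8
ADD     → 63
PUSH -8 → 63 -8
EQ      → 0
PUSH -4 → 0 -4
LT      → 0
DUP     → 0 0
NEG     → 0 0
ADD     → 0
PUSH 0  → 0 0
SUB     → 0
PUSH -2 → 0 -2
DIV     → 0
DUP     → 0 0
NEG     → 0 0
DUP     → 0 0 0
SUB     → 0 0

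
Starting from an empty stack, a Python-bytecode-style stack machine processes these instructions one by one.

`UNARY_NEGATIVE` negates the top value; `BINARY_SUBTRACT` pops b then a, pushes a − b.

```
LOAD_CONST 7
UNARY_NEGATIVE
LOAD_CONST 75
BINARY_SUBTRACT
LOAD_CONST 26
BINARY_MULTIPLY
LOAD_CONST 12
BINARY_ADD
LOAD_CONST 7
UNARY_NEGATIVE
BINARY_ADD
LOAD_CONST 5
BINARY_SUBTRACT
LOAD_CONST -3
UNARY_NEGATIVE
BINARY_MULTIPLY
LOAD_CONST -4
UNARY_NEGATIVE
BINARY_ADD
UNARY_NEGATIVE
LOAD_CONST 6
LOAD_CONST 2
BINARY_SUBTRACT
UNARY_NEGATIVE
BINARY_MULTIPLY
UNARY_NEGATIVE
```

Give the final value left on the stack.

LOAD_CONST 7    : 7
UNARY_NEGATIVE  : -7
LOAD_CONST 75   : -7 75
BINARY_SUBTRACT : -82
LOAD_CONST 26   : -82 26
BINARY_MULTIPLY : -2132
LOAD_CONST 12   : -2132 12
BINARY_ADD      : -2120
LOAD_CONST 7    : -2120 7
UNARY_NEGATIVE  : -2120 -7
BINARY_ADD      : -2127
LOAD_CONST 5    : -2127 5
BINARY_SUBTRACT : -2132
LOAD_CONST -3   : -2132 -3
UNARY_NEGATIVE  : -2132 3
BINARY_MULTIPLY : -6396
LOAD_CONST -4   : -6396 -4
UNARY_NEGATIVE  : -6396 4
BINARY_ADD      : -6392
UNARY_NEGATIVE  : 6392
LOAD_CONST 6    : 6392 6
LOAD_CONST 2    : 6392 6 2
BINARY_SUBTRACT : 6392 4
UNARY_NEGATIVE  : 6392 -4
BINARY_MULTIPLY : -25568
UNARY_NEGATIVE  : 25568

25568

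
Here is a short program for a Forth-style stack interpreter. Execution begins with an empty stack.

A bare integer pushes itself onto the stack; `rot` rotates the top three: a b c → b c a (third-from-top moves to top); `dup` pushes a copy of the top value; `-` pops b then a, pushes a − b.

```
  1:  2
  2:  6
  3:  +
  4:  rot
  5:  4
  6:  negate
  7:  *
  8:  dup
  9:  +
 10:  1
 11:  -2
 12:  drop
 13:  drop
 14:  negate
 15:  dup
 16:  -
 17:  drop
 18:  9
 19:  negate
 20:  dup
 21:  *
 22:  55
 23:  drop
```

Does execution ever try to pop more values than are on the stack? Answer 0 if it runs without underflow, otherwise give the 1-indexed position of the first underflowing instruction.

2 -> 2
6 -> 2 6
+ -> 8
rot  — needs 3 operands, stack has 1 → underflow

4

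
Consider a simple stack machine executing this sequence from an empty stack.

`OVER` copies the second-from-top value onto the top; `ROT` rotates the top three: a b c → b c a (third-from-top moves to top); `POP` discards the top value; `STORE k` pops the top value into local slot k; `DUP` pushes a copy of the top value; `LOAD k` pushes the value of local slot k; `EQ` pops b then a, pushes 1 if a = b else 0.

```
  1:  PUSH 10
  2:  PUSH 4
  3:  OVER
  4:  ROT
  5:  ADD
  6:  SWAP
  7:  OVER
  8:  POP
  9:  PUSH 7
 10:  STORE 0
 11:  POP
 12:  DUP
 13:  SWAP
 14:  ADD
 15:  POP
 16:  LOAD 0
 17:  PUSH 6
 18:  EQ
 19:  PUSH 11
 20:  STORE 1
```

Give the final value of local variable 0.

PUSH 10 -> 10
PUSH 4  -> 10 4
OVER    -> 10 4 10
ROT     -> 4 10 10
ADD     -> 4 20
SWAP    -> 20 4
OVER    -> 20 4 20
POP     -> 20 4
PUSH 7  -> 20 4 7
STORE 0 -> 20 4
POP     -> 20
DUP     -> 20 20
SWAP    -> 20 20
ADD     -> 40
POP     -> (empty)
LOAD 0  -> 7
PUSH 6  -> 7 6
EQ      -> 0
PUSH 11 -> 0 11
STORE 1 -> 0

7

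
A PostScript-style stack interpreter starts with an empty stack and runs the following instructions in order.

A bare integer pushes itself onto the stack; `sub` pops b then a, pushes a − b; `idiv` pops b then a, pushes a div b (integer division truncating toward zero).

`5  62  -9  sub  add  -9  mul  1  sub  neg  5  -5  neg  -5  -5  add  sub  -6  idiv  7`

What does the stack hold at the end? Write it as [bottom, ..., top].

[685, 5, -2, 7]

5    → 5
62   → 5 62
-9   → 5 62 -9
sub  → 5 71
add  → 76
-9   → 76 -9
mul  → -684
1    → -684 1
sub  → -685
neg  → 685
5    → 685 5
-5   → 685 5 -5
neg  → 685 5 5
-5   → 685 5 5 -5
-5   → 685 5 5 -5 -5
add  → 685 5 5 -10
sub  → 685 5 15
-6   → 685 5 15 -6
idiv → 685 5 -2
7    → 685 5 -2 7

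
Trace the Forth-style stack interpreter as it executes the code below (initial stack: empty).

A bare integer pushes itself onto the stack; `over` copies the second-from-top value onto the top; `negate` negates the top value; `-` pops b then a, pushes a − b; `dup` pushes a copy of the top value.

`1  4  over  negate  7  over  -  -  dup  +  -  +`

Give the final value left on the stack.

23

1      → 1
4      → 1 4
over   → 1 4 1
negate → 1 4 -1
7      → 1 4 -1 7
over   → 1 4 -1 7 -1
-      → 1 4 -1 8
-      → 1 4 -9
dup    → 1 4 -9 -9
+      → 1 4 -18
-      → 1 22
+      → 23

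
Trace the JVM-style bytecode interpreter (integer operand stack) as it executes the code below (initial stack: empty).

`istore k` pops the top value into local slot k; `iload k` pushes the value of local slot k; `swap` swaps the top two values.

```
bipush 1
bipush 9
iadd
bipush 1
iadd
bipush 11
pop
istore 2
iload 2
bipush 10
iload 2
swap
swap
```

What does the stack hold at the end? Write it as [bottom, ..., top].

bipush 1  → 1
bipush 9  → 1 9
iadd      → 10
bipush 1  → 10 1
iadd      → 11
bipush 11 → 11 11
pop       → 11
istore 2  → (empty)
iload 2   → 11
bipush 10 → 11 10
iload 2   → 11 10 11
swap      → 11 11 10
swap      → 11 10 11

[11, 10, 11]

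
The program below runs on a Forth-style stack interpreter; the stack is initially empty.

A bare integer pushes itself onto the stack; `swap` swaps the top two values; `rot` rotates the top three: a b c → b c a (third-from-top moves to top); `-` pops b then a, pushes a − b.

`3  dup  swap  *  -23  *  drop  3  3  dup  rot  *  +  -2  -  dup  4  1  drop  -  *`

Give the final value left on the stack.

140

3    → [3]
dup  → [3, 3]
swap → [3, 3]
*    → [9]
-23  → [9, -23]
*    → [-207]
drop → []
3    → [3]
3    → [3, 3]
dup  → [3, 3, 3]
rot  → [3, 3, 3]
*    → [3, 9]
+    → [12]
-2   → [12, -2]
-    → [14]
dup  → [14, 14]
4    → [14, 14, 4]
1    → [14, 14, 4, 1]
drop → [14, 14, 4]
-    → [14, 10]
*    → [140]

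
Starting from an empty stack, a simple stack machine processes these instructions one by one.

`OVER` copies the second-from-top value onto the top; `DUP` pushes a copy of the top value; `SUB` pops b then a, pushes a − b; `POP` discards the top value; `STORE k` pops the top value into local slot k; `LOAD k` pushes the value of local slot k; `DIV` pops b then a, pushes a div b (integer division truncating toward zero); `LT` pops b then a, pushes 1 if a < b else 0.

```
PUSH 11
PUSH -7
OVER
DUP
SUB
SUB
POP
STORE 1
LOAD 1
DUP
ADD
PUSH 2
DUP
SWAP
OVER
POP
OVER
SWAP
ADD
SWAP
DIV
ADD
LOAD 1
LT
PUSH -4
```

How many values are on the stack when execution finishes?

PUSH 11 → [11]
PUSH -7 → [11, -7]
OVER    → [11, -7, 11]
DUP     → [11, -7, 11, 11]
SUB     → [11, -7, 0]
SUB     → [11, -7]
POP     → [11]
STORE 1 → []
LOAD 1  → [11]
DUP     → [11, 11]
ADD     → [22]
PUSH 2  → [22, 2]
DUP     → [22, 2, 2]
SWAP    → [22, 2, 2]
OVER    → [22, 2, 2, 2]
POP     → [22, 2, 2]
OVER    → [22, 2, 2, 2]
SWAP    → [22, 2, 2, 2]
ADD     → [22, 2, 4]
SWAP    → [22, 4, 2]
DIV     → [22, 2]
ADD     → [24]
LOAD 1  → [24, 11]
LT      → [0]
PUSH -4 → [0, -4]

2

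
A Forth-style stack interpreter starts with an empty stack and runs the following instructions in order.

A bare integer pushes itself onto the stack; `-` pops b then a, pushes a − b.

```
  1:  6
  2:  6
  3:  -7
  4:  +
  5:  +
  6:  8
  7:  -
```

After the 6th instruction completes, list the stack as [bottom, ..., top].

6  : 6
6  : 6 6
-7 : 6 6 -7
+  : 6 -1
+  : 5
8  : 5 8

[5, 8]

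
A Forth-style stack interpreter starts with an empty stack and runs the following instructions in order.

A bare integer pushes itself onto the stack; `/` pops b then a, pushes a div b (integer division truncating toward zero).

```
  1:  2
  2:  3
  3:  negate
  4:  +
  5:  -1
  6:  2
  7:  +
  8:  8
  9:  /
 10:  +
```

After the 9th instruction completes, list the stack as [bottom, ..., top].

[-1, 0]

2      : [2]
3      : [2, 3]
negate : [2, -3]
+      : [-1]
-1     : [-1, -1]
2      : [-1, -1, 2]
+      : [-1, 1]
8      : [-1, 1, 8]
/      : [-1, 0]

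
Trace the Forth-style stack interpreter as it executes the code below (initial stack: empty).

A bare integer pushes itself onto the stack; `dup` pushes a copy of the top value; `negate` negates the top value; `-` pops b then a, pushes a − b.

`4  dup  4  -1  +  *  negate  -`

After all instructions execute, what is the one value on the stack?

16

4      -> [4]
dup    -> [4, 4]
4      -> [4, 4, 4]
-1     -> [4, 4, 4, -1]
+      -> [4, 4, 3]
*      -> [4, 12]
negate -> [4, -12]
-      -> [16]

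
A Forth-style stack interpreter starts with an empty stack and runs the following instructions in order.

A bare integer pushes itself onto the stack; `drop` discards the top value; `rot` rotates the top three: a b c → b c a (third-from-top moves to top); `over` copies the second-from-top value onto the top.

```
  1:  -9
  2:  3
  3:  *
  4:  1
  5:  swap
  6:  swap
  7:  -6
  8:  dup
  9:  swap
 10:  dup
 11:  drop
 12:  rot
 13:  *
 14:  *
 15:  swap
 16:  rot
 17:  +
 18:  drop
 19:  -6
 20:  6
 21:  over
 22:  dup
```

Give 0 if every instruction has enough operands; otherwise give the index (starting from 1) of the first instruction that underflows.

-9   : [-9]
3    : [-9, 3]
*    : [-27]
1    : [-27, 1]
swap : [1, -27]
swap : [-27, 1]
-6   : [-27, 1, -6]
dup  : [-27, 1, -6, -6]
swap : [-27, 1, -6, -6]
dup  : [-27, 1, -6, -6, -6]
drop : [-27, 1, -6, -6]
rot  : [-27, -6, -6, 1]
*    : [-27, -6, -6]
*    : [-27, 36]
swap : [36, -27]
rot  — needs 3 operands, stack has 2 → underflow

16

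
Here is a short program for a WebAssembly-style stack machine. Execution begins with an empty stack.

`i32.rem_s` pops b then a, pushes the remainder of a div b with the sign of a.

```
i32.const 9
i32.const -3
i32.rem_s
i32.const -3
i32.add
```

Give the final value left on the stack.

i32.const 9  : 9
i32.const -3 : 9 -3
i32.rem_s    : 0
i32.const -3 : 0 -3
i32.add      : -3

-3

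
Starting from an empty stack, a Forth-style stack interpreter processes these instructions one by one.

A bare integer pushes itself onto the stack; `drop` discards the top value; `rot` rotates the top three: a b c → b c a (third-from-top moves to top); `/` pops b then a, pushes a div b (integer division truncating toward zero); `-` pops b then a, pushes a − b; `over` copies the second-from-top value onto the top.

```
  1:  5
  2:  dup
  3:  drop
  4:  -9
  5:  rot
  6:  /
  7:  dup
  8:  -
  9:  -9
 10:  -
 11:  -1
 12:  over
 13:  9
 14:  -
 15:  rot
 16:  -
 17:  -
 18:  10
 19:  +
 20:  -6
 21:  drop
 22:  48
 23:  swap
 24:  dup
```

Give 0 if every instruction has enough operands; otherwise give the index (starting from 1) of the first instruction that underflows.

5    -> [5]
dup  -> [5, 5]
drop -> [5]
-9   -> [5, -9]
rot  — needs 3 operands, stack has 2 → underflow

5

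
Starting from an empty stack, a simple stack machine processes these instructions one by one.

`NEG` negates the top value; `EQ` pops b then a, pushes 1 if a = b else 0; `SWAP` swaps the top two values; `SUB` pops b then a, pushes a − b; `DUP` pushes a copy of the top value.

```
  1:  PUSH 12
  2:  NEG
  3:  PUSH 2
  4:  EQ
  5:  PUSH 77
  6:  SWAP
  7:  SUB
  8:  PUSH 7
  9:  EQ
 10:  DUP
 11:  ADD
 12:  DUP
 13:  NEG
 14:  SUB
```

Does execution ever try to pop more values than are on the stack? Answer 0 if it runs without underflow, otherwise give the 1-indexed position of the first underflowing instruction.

0

PUSH 12 -> 12
NEG     -> -12
PUSH 2  -> -12 2
EQ      -> 0
PUSH 77 -> 0 77
SWAP    -> 77 0
SUB     -> 77
PUSH 7  -> 77 7
EQ      -> 0
DUP     -> 0 0
ADD     -> 0
DUP     -> 0 0
NEG     -> 0 0
SUB     -> 0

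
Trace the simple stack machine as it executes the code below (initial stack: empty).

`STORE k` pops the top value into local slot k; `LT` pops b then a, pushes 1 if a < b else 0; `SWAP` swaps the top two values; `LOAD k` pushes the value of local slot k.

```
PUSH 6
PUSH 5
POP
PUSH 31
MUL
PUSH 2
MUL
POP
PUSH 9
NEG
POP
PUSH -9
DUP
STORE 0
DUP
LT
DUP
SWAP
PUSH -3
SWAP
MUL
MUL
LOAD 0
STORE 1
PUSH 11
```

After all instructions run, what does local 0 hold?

-9

PUSH 6  : 6
PUSH 5  : 6 5
POP     : 6
PUSH 31 : 6 31
MUL     : 186
PUSH 2  : 186 2
MUL     : 372
POP     : (empty)
PUSH 9  : 9
NEG     : -9
POP     : (empty)
PUSH -9 : -9
DUP     : -9 -9
STORE 0 : -9
DUP     : -9 -9
LT      : 0
DUP     : 0 0
SWAP    : 0 0
PUSH -3 : 0 0 -3
SWAP    : 0 -3 0
MUL     : 0 0
MUL     : 0
LOAD 0  : 0 -9
STORE 1 : 0
PUSH 11 : 0 11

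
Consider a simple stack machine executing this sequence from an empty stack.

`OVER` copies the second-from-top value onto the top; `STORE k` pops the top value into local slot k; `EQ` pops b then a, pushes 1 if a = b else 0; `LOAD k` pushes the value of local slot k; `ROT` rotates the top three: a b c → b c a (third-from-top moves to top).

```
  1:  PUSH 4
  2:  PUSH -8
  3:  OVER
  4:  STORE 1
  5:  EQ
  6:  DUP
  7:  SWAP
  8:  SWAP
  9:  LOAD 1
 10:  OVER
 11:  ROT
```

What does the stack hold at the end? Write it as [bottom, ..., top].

PUSH 4  : [4]
PUSH -8 : [4, -8]
OVER    : [4, -8, 4]
STORE 1 : [4, -8]
EQ      : [0]
DUP     : [0, 0]
SWAP    : [0, 0]
SWAP    : [0, 0]
LOAD 1  : [0, 0, 4]
OVER    : [0, 0, 4, 0]
ROT     : [0, 4, 0, 0]

[0, 4, 0, 0]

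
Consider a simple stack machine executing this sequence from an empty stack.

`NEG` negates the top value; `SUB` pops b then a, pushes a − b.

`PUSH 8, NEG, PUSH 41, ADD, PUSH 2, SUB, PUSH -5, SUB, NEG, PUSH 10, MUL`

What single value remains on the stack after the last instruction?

PUSH 8  -> 8
NEG     -> -8
PUSH 41 -> -8 41
ADD     -> 33
PUSH 2  -> 33 2
SUB     -> 31
PUSH -5 -> 31 -5
SUB     -> 36
NEG     -> -36
PUSH 10 -> -36 10
MUL     -> -360

-360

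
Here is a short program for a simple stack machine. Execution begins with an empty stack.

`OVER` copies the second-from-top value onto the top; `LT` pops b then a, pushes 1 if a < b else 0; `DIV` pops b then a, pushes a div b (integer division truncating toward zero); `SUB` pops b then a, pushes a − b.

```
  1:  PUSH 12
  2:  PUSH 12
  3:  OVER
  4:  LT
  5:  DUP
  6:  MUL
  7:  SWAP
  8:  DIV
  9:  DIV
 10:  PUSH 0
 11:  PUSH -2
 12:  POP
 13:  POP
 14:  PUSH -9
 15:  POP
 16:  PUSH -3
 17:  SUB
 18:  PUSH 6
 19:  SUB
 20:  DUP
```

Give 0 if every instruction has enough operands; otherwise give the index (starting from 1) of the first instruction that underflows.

9

PUSH 12 -> [12]
PUSH 12 -> [12, 12]
OVER    -> [12, 12, 12]
LT      -> [12, 0]
DUP     -> [12, 0, 0]
MUL     -> [12, 0]
SWAP    -> [0, 12]
DIV     -> [0]
DIV  — needs 2 operands, stack has 1 → underflow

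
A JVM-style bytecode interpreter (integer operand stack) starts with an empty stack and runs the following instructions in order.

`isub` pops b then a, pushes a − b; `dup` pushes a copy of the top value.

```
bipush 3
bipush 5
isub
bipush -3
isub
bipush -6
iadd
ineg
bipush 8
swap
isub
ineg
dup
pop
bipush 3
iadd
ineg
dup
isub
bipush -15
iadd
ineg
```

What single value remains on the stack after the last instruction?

15

bipush 3    [3]
bipush 5    [3, 5]
isub        [-2]
bipush -3   [-2, -3]
isub        [1]
bipush -6   [1, -6]
iadd        [-5]
ineg        [5]
bipush 8    [5, 8]
swap        [8, 5]
isub        [3]
ineg        [-3]
dup         [-3, -3]
pop         [-3]
bipush 3    [-3, 3]
iadd        [0]
ineg        [0]
dup         [0, 0]
isub        [0]
bipush -15  [0, -15]
iadd        [-15]
ineg        [15]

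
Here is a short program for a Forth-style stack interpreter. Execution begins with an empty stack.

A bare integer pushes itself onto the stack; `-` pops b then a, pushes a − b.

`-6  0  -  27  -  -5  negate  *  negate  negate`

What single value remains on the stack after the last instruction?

-6     : [-6]
0      : [-6, 0]
-      : [-6]
27     : [-6, 27]
-      : [-33]
-5     : [-33, -5]
negate : [-33, 5]
*      : [-165]
negate : [165]
negate : [-165]

-165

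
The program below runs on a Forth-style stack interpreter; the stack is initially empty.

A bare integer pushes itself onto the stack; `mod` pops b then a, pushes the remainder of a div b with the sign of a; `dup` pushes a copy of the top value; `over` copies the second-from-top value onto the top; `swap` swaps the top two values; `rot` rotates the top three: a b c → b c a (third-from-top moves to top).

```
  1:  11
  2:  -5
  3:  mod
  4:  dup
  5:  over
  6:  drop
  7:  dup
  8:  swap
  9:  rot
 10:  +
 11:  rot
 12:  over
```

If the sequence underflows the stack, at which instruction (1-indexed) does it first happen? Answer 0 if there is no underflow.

11

11   -> 11
-5   -> 11 -5
mod  -> 1
dup  -> 1 1
over -> 1 1 1
drop -> 1 1
dup  -> 1 1 1
swap -> 1 1 1
rot  -> 1 1 1
+    -> 1 2
rot  — needs 3 operands, stack has 2 → underflow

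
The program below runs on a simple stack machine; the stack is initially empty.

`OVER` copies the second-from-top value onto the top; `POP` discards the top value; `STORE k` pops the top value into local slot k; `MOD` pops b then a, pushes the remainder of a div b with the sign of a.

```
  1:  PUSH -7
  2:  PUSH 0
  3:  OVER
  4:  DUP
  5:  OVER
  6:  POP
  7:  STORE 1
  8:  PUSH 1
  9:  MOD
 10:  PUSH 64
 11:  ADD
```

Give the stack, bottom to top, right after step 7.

PUSH -7 -> -7
PUSH 0  -> -7 0
OVER    -> -7 0 -7
DUP     -> -7 0 -7 -7
OVER    -> -7 0 -7 -7 -7
POP     -> -7 0 -7 -7
STORE 1 -> -7 0 -7

[-7, 0, -7]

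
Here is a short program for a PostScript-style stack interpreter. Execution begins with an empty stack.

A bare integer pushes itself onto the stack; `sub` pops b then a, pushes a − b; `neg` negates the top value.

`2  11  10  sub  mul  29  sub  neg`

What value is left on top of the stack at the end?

2   : [2]
11  : [2, 11]
10  : [2, 11, 10]
sub : [2, 1]
mul : [2]
29  : [2, 29]
sub : [-27]
neg : [27]

27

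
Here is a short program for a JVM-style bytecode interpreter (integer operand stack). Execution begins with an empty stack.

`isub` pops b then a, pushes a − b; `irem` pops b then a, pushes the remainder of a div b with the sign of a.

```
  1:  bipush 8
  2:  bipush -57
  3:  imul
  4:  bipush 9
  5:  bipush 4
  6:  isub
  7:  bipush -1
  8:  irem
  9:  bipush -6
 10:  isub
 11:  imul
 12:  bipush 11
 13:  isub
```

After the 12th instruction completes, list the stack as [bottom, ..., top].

bipush 8   : 8
bipush -57 : 8 -57
imul       : -456
bipush 9   : -456 9
bipush 4   : -456 9 4
isub       : -456 5
bipush -1  : -456 5 -1
irem       : -456 0
bipush -6  : -456 0 -6
isub       : -456 6
imul       : -2736
bipush 11  : -2736 11

[-2736, 11]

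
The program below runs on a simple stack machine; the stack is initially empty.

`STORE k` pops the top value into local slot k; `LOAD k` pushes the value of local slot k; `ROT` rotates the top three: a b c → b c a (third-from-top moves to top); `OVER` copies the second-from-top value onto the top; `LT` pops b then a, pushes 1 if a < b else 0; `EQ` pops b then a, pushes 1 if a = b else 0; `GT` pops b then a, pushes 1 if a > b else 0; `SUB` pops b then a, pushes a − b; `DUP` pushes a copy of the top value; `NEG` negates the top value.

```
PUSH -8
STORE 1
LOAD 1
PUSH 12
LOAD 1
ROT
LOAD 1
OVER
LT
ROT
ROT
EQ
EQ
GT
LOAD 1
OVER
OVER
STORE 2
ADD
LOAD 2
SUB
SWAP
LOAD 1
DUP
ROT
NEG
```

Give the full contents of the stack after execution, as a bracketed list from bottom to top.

PUSH -8 : -8
STORE 1 : (empty)
LOAD 1  : -8
PUSH 12 : -8 12
LOAD 1  : -8 12 -8
ROT     : 12 -8 -8
LOAD 1  : 12 -8 -8 -8
OVER    : 12 -8 -8 -8 -8
LT      : 12 -8 -8 0
ROT     : 12 -8 0 -8
ROT     : 12 0 -8 -8
EQ      : 12 0 1
EQ      : 12 0
GT      : 1
LOAD 1  : 1 -8
OVER    : 1 -8 1
OVER    : 1 -8 1 -8
STORE 2 : 1 -8 1
ADD     : 1 -7
LOAD 2  : 1 -7 -8
SUB     : 1 1
SWAP    : 1 1
LOAD 1  : 1 1 -8
DUP     : 1 1 -8 -8
ROT     : 1 -8 -8 1
NEG     : 1 -8 -8 -1

[1, -8, -8, -1]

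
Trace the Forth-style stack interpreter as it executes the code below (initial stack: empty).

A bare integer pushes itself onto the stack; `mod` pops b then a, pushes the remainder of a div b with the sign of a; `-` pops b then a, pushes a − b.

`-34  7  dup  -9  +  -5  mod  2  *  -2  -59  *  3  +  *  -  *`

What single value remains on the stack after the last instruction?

-34 : -34
7   : -34 7
dup : -34 7 7
-9  : -34 7 7 -9
+   : -34 7 -2
-5  : -34 7 -2 -5
mod : -34 7 -2
2   : -34 7 -2 2
*   : -34 7 -4
-2  : -34 7 -4 -2
-59 : -34 7 -4 -2 -59
*   : -34 7 -4 118
3   : -34 7 -4 118 3
+   : -34 7 -4 121
*   : -34 7 -484
-   : -34 491
*   : -16694

-16694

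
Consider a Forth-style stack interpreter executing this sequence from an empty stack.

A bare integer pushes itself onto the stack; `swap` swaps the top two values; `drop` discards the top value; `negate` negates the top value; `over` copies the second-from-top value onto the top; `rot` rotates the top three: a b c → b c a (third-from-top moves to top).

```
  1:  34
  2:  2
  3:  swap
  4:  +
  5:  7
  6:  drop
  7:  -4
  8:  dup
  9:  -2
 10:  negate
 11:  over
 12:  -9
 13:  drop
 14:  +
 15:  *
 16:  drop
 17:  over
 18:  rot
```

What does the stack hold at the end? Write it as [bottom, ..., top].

[-4, 36, 36]

34      34
2       34 2
swap    2 34
+       36
7       36 7
drop    36
-4      36 -4
dup     36 -4 -4
-2      36 -4 -4 -2
negate  36 -4 -4 2
over    36 -4 -4 2 -4
-9      36 -4 -4 2 -4 -9
drop    36 -4 -4 2 -4
+       36 -4 -4 -2
*       36 -4 8
drop    36 -4
over    36 -4 36
rot     -4 36 36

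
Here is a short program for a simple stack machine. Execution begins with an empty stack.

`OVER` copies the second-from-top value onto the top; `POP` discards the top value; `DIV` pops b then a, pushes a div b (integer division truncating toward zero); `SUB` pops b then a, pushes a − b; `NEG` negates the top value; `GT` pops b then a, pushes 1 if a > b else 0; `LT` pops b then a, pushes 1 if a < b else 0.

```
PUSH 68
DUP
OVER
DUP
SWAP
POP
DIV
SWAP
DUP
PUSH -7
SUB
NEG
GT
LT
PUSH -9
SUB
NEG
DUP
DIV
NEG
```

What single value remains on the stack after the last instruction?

-1

PUSH 68 -> 68
DUP     -> 68 68
OVER    -> 68 68 68
DUP     -> 68 68 68 68
SWAP    -> 68 68 68 68
POP     -> 68 68 68
DIV     -> 68 1
SWAP    -> 1 68
DUP     -> 1 68 68
PUSH -7 -> 1 68 68 -7
SUB     -> 1 68 75
NEG     -> 1 68 -75
GT      -> 1 1
LT      -> 0
PUSH -9 -> 0 -9
SUB     -> 9
NEG     -> -9
DUP     -> -9 -9
DIV     -> 1
NEG     -> -1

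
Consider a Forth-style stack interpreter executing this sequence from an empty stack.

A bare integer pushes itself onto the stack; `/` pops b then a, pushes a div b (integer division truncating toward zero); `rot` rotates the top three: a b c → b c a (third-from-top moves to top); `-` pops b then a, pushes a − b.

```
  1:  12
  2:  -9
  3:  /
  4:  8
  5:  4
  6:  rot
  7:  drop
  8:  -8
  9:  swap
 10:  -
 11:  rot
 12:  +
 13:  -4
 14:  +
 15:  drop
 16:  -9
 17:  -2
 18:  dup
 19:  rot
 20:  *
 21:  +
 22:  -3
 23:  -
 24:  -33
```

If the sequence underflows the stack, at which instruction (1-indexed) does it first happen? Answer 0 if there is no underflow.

12   -> [12]
-9   -> [12, -9]
/    -> [-1]
8    -> [-1, 8]
4    -> [-1, 8, 4]
rot  -> [8, 4, -1]
drop -> [8, 4]
-8   -> [8, 4, -8]
swap -> [8, -8, 4]
-    -> [8, -12]
rot  — needs 3 operands, stack has 2 → underflow

11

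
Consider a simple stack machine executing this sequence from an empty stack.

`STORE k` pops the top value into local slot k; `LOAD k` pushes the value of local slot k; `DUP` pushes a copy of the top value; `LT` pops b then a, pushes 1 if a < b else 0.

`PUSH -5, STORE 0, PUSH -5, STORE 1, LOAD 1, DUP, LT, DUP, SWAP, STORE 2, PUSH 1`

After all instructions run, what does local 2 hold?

0

PUSH -5  [-5]
STORE 0  []
PUSH -5  [-5]
STORE 1  []
LOAD 1   [-5]
DUP      [-5, -5]
LT       [0]
DUP      [0, 0]
SWAP     [0, 0]
STORE 2  [0]
PUSH 1   [0, 1]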